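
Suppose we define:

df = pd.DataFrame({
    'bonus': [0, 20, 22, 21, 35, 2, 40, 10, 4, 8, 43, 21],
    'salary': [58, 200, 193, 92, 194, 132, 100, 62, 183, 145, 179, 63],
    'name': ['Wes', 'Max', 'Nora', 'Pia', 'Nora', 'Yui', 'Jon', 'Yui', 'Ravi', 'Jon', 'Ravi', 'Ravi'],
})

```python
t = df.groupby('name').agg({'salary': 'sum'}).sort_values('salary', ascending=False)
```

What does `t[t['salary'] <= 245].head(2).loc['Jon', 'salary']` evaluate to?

245

group by name, sum of salary:
      salary
name        
Jon      245
Max      200
Nora     387
Pia       92
Ravi     425
Wes       58
Yui      194
sort by salary descending:
      salary
name        
Ravi     425
Nora     387
Jon      245
Max      200
Yui      194
Pia       92
Wes       58
filter rows where salary <= 245:
      salary
name        
Jon      245
Max      200
Yui      194
Pia       92
Wes       58
take first 2 rows:
      salary
name        
Jon      245
Max      200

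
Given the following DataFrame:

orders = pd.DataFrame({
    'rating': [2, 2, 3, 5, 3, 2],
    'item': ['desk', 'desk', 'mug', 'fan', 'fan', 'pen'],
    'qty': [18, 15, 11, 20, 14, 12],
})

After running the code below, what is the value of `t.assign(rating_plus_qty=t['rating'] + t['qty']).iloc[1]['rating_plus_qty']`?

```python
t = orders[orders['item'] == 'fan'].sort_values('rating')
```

filter rows where item == 'fan':
   rating item  qty
3       5  fan   20
4       3  fan   14
sort by rating:
   rating item  qty
4       3  fan   14
3       5  fan   20
add column rating_plus_qty = t['rating'] + t['qty']:
   rating item  qty  rating_plus_qty
4       3  fan   14               17
3       5  fan   20               25
Reading off the value at position 1, column 'rating_plus_qty', we get 25.

25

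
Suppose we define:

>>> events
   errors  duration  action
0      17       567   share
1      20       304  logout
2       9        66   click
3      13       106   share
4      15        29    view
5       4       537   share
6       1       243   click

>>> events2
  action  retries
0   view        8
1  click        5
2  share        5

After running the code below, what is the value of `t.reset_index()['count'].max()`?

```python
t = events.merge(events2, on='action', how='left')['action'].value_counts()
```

3

merge on 'action' (how='left') → 7 rows:
   errors  duration  action  retries
0      17       567   share      5.0
1      20       304  logout      NaN
2       9        66   click      5.0
3      13       106   share      5.0
4      15        29    view      8.0
5       4       537   share      5.0
6       1       243   click      5.0
value_counts of action:
action
share     3
click     2
logout    1
view      1
Name: count, dtype: int64
reset_index():
   action  count
0   share      3
1   click      2
2  logout      1
3    view      1
Finally, max of column 'count' = 3.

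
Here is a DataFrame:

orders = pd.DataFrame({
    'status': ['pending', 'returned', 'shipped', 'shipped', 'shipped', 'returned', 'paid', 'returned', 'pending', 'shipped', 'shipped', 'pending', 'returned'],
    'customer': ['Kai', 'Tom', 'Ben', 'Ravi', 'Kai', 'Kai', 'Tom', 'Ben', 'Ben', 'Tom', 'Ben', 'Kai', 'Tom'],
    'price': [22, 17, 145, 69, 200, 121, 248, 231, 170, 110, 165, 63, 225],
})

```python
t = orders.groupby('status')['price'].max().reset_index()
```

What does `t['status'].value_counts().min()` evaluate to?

group by status, max of price:
status
paid        248
pending     170
returned    231
shipped     200
Name: price, dtype: int64
reset_index():
     status  price
0      paid    248
1   pending    170
2  returned    231
3   shipped    200
value_counts of status:
status
paid        1
pending     1
returned    1
shipped     1
Name: count, dtype: int64
Then the min of the resulting series: 1

1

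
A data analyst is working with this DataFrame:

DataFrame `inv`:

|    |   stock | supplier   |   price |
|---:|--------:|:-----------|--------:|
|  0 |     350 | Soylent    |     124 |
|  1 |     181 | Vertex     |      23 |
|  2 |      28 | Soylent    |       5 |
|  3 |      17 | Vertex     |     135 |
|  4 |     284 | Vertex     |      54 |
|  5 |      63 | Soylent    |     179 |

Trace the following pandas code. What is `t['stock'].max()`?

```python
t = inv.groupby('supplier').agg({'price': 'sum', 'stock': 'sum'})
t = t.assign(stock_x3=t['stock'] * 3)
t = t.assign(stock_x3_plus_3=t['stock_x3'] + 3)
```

group by supplier: sum(price), sum(stock):
          price  stock
supplier              
Soylent     308    441
Vertex      212    482
add column stock_x3 = t['stock'] * 3:
          price  stock  stock_x3
supplier                        
Soylent     308    441      1323
Vertex      212    482      1446
add column stock_x3_plus_3 = t['stock_x3'] + 3:
          price  stock  stock_x3  stock_x3_plus_3
supplier                                         
Soylent     308    441      1323             1326
Vertex      212    482      1446             1449
The max of column 'stock' is 482.

482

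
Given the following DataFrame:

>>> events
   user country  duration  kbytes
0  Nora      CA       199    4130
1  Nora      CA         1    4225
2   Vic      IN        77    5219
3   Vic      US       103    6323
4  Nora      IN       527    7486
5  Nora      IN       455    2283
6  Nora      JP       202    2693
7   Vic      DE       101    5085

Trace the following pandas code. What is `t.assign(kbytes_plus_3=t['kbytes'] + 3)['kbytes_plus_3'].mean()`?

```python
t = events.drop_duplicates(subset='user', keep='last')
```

3892.0

drop duplicate user (keep=last):
   user country  duration  kbytes
6  Nora      JP       202    2693
7   Vic      DE       101    5085
add column kbytes_plus_3 = t['kbytes'] + 3:
   user country  duration  kbytes  kbytes_plus_3
6  Nora      JP       202    2693           2696
7   Vic      DE       101    5085           5088
Then the mean of column 'kbytes_plus_3': 3892.0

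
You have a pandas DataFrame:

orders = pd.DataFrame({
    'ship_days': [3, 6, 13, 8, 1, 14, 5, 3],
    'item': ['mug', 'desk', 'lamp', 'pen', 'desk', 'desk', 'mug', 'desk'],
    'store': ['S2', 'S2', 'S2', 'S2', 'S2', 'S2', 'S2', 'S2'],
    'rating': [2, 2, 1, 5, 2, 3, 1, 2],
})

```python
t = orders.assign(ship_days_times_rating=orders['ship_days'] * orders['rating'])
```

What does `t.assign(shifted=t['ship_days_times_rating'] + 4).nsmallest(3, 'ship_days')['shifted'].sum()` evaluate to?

26

add column ship_days_times_rating = orders['ship_days'] * orders['rating']:
   ship_days  item store  rating  ship_days_times_rating
0          3   mug    S2       2                       6
1          6  desk    S2       2                      12
2         13  lamp    S2       1                      13
3          8   pen    S2       5                      40
4          1  desk    S2       2                       2
5         14  desk    S2       3                      42
6          5   mug    S2       1                       5
7          3  desk    S2       2                       6
add column shifted = t['ship_days_times_rating'] + 4:
   ship_days  item store  rating  ship_days_times_rating  shifted
0          3   mug    S2       2                       6       10
1          6  desk    S2       2                      12       16
2         13  lamp    S2       1                      13       17
3          8   pen    S2       5                      40       44
4          1  desk    S2       2                       2        6
5         14  desk    S2       3                      42       46
6          5   mug    S2       1                       5        9
7          3  desk    S2       2                       6       10
take 3 rows with smallest ship_days:
   ship_days  item store  rating  ship_days_times_rating  shifted
4          1  desk    S2       2                       2        6
0          3   mug    S2       2                       6       10
7          3  desk    S2       2                       6       10
Reading off the sum of column 'shifted', we get 26.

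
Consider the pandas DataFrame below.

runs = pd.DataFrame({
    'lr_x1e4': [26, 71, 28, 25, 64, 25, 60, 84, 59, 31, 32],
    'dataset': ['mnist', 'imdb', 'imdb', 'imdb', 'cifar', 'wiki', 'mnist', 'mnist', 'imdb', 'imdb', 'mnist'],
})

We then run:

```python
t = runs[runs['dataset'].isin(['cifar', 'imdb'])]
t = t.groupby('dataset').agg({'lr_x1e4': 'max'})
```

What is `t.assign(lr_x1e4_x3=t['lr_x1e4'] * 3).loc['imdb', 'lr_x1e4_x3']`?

filter rows where dataset in ['cifar', 'imdb']:
   lr_x1e4 dataset
1       71    imdb
2       28    imdb
3       25    imdb
4       64   cifar
8       59    imdb
9       31    imdb
group by dataset, max of lr_x1e4:
         lr_x1e4
dataset         
cifar         64
imdb          71
add column lr_x1e4_x3 = t['lr_x1e4'] * 3:
         lr_x1e4  lr_x1e4_x3
dataset                     
cifar         64         192
imdb          71         213
Then the value at row 'imdb', column 'lr_x1e4_x3': 213

213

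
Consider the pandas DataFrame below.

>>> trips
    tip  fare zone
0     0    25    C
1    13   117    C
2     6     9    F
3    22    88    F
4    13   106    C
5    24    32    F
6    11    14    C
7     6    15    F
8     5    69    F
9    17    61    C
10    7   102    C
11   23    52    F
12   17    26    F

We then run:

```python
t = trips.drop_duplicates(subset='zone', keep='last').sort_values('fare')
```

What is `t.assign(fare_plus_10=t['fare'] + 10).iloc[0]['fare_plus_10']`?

36

drop duplicate zone (keep=last):
    tip  fare zone
10    7   102    C
12   17    26    F
sort by fare:
    tip  fare zone
12   17    26    F
10    7   102    C
add column fare_plus_10 = t['fare'] + 10:
    tip  fare zone  fare_plus_10
12   17    26    F            36
10    7   102    C           112
value at position 0, column 'fare_plus_10' → 36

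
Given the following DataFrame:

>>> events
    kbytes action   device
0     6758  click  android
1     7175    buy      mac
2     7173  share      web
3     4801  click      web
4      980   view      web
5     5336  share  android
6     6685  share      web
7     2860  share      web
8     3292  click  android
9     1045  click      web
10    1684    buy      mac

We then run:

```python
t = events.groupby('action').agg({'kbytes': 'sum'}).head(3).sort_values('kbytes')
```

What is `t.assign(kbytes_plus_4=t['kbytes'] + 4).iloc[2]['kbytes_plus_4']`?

group by action, sum of kbytes:
        kbytes
action        
buy       8859
click    15896
share    22054
view       980
take first 3 rows:
        kbytes
action        
buy       8859
click    15896
share    22054
sort by kbytes:
        kbytes
action        
buy       8859
click    15896
share    22054
add column kbytes_plus_4 = t['kbytes'] + 4:
        kbytes  kbytes_plus_4
action                       
buy       8859           8863
click    15896          15900
share    22054          22058

22058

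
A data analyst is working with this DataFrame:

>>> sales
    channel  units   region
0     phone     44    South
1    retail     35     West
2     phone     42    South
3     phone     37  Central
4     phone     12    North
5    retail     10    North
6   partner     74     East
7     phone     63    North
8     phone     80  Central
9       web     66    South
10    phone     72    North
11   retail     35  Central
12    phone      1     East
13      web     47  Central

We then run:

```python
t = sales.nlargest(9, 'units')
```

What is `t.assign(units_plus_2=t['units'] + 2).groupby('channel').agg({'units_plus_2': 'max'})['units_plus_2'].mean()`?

take 9 rows with largest units:
    channel  units   region
8     phone     80  Central
6   partner     74     East
10    phone     72    North
9       web     66    South
7     phone     63    North
13      web     47  Central
0     phone     44    South
2     phone     42    South
3     phone     37  Central
add column units_plus_2 = t['units'] + 2:
    channel  units   region  units_plus_2
8     phone     80  Central            82
6   partner     74     East            76
10    phone     72    North            74
9       web     66    South            68
7     phone     63    North            65
13      web     47  Central            49
0     phone     44    South            46
2     phone     42    South            44
3     phone     37  Central            39
group by channel, max of units_plus_2:
         units_plus_2
channel              
partner            76
phone              82
web                68
mean of column 'units_plus_2' → 75.3333333333

75.3333333333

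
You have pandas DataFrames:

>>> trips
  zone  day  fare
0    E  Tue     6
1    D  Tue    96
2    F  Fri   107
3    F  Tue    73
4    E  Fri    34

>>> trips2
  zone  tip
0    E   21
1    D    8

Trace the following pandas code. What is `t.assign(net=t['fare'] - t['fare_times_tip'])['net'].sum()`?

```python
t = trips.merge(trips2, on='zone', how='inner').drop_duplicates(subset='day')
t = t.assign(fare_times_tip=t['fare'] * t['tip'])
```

merge on 'zone' (how='inner') → 3 rows:
  zone  day  fare  tip
0    E  Tue     6   21
1    D  Tue    96    8
2    E  Fri    34   21
drop duplicate day (keep=first):
  zone  day  fare  tip
0    E  Tue     6   21
2    E  Fri    34   21
add column fare_times_tip = t['fare'] * t['tip']:
  zone  day  fare  tip  fare_times_tip
0    E  Tue     6   21             126
2    E  Fri    34   21             714
add column net = t['fare'] - t['fare_times_tip']:
  zone  day  fare  tip  fare_times_tip  net
0    E  Tue     6   21             126 -120
2    E  Fri    34   21             714 -680
Hence -800.

-800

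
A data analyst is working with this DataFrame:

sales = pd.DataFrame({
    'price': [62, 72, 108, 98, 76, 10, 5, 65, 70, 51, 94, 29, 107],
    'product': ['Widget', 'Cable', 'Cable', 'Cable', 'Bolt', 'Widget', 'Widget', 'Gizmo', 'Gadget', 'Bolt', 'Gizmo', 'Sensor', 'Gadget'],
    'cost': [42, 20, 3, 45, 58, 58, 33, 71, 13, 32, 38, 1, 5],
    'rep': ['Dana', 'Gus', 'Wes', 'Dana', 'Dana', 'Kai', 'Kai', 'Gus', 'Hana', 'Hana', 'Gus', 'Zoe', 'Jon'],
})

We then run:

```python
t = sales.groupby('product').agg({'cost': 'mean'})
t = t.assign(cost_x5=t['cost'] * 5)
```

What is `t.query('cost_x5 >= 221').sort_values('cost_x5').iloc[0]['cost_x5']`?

221.666666667

group by product, mean of cost:
              cost
product           
Bolt     45.000000
Cable    22.666667
Gadget    9.000000
Gizmo    54.500000
Sensor    1.000000
Widget   44.333333
add column cost_x5 = t['cost'] * 5:
              cost     cost_x5
product                       
Bolt     45.000000  225.000000
Cable    22.666667  113.333333
Gadget    9.000000   45.000000
Gizmo    54.500000  272.500000
Sensor    1.000000    5.000000
Widget   44.333333  221.666667
filter rows where cost_x5 >= 221:
              cost     cost_x5
product                       
Bolt     45.000000  225.000000
Gizmo    54.500000  272.500000
Widget   44.333333  221.666667
sort by cost_x5:
              cost     cost_x5
product                       
Widget   44.333333  221.666667
Bolt     45.000000  225.000000
Gizmo    54.500000  272.500000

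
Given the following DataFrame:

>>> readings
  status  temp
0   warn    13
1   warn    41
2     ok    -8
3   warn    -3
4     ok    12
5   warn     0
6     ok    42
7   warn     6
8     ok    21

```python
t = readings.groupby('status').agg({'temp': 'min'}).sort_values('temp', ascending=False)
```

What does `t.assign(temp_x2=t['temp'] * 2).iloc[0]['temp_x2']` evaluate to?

group by status, min of temp:
        temp
status      
ok        -8
warn      -3
sort by temp descending:
        temp
status      
warn      -3
ok        -8
add column temp_x2 = t['temp'] * 2:
        temp  temp_x2
status               
warn      -3       -6
ok        -8      -16

-6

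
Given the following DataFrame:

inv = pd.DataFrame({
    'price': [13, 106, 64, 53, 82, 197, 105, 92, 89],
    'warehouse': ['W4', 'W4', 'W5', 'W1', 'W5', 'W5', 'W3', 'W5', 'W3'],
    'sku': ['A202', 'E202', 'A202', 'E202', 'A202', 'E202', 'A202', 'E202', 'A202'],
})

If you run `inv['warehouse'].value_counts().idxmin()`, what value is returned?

value_counts of warehouse:
warehouse
W5    4
W4    2
W3    2
W1    1
Name: count, dtype: int64
Finally, label with the smallest value = W1.

W1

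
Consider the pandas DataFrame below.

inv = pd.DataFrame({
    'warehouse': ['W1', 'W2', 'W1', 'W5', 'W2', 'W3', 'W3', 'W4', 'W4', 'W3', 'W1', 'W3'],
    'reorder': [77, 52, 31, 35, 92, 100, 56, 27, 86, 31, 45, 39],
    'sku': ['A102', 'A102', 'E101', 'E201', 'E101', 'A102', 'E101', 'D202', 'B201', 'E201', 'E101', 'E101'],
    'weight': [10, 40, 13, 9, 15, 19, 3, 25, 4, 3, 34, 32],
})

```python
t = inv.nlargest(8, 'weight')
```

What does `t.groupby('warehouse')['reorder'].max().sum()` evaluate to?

take 8 rows with largest weight:
   warehouse  reorder   sku  weight
1         W2       52  A102      40
10        W1       45  E101      34
11        W3       39  E101      32
7         W4       27  D202      25
5         W3      100  A102      19
4         W2       92  E101      15
2         W1       31  E101      13
0         W1       77  A102      10
group by warehouse, max of reorder:
warehouse
W1     77
W2     92
W3    100
W4     27
Name: reorder, dtype: int64
The sum of the resulting series is 296.

296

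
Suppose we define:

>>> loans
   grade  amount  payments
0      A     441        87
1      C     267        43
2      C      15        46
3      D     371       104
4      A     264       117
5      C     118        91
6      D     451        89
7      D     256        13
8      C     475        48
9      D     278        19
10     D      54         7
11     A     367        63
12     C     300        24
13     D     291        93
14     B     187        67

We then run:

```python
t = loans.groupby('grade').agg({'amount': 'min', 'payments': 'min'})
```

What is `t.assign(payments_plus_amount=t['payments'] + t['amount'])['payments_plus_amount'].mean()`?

170.25

group by grade: min(amount), min(payments):
       amount  payments
grade                  
A         264        63
B         187        67
C          15        24
D          54         7
add column payments_plus_amount = t['payments'] + t['amount']:
       amount  payments  payments_plus_amount
grade                                        
A         264        63                   327
B         187        67                   254
C          15        24                    39
D          54         7                    61
Finally, mean of column 'payments_plus_amount' = 170.25.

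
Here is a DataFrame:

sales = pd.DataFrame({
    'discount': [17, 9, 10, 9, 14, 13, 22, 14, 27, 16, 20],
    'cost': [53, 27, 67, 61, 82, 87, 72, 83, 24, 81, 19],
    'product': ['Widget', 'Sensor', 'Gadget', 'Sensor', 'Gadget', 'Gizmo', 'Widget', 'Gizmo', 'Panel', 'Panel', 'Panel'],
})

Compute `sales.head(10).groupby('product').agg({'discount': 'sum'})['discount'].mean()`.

take first 10 rows:
   discount  cost product
0        17    53  Widget
1         9    27  Sensor
2        10    67  Gadget
3         9    61  Sensor
4        14    82  Gadget
5        13    87   Gizmo
6        22    72  Widget
7        14    83   Gizmo
8        27    24   Panel
9        16    81   Panel
group by product, sum of discount:
         discount
product          
Gadget         24
Gizmo          27
Panel          43
Sensor         18
Widget         39
mean of column 'discount' → 30.2

30.2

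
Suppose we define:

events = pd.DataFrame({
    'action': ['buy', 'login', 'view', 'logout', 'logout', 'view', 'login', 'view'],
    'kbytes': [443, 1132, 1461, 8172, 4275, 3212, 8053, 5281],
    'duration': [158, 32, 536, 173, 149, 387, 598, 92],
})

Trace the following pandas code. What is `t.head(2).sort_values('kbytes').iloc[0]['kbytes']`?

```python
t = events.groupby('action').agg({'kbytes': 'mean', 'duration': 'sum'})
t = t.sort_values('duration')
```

group by action: mean(kbytes), sum(duration):
        kbytes  duration
action                  
buy      443.0       158
login   4592.5       630
logout  6223.5       322
view    3318.0      1015
sort by duration:
        kbytes  duration
action                  
buy      443.0       158
logout  6223.5       322
login   4592.5       630
view    3318.0      1015
take first 2 rows:
        kbytes  duration
action                  
buy      443.0       158
logout  6223.5       322
sort by kbytes:
        kbytes  duration
action                  
buy      443.0       158
logout  6223.5       322
Hence 443.0.

443.0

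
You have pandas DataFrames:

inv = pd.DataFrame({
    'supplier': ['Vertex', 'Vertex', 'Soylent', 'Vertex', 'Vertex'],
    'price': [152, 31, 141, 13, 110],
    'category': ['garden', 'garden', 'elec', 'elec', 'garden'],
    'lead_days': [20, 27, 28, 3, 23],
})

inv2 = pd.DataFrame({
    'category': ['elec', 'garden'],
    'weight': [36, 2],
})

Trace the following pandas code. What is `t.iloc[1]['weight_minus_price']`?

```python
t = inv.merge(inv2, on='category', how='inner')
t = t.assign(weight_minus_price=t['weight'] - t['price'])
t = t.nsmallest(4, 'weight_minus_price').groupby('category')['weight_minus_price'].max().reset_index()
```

merge on 'category' (how='inner') → 5 rows:
  supplier  price category  lead_days  weight
0   Vertex    152   garden         20       2
1   Vertex     31   garden         27       2
2  Soylent    141     elec         28      36
3   Vertex     13     elec          3      36
4   Vertex    110   garden         23       2
add column weight_minus_price = t['weight'] - t['price']:
  supplier  price category  lead_days  weight  weight_minus_price
0   Vertex    152   garden         20       2                -150
1   Vertex     31   garden         27       2                 -29
2  Soylent    141     elec         28      36                -105
3   Vertex     13     elec          3      36                  23
4   Vertex    110   garden         23       2                -108
take 4 rows with smallest weight_minus_price:
  supplier  price category  lead_days  weight  weight_minus_price
0   Vertex    152   garden         20       2                -150
4   Vertex    110   garden         23       2                -108
2  Soylent    141     elec         28      36                -105
1   Vertex     31   garden         27       2                 -29
group by category, max of weight_minus_price:
category
elec     -105
garden    -29
Name: weight_minus_price, dtype: int64
reset_index():
  category  weight_minus_price
0     elec                -105
1   garden                 -29
Hence -29.

-29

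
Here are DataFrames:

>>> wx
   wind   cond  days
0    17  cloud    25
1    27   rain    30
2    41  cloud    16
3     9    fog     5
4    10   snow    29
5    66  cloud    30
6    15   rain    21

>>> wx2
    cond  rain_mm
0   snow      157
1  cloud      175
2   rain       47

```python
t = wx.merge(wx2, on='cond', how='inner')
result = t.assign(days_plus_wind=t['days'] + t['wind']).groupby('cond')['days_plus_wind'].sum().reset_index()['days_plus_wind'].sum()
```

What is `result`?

merge on 'cond' (how='inner') → 6 rows:
   wind   cond  days  rain_mm
0    17  cloud    25      175
1    27   rain    30       47
2    41  cloud    16      175
3    10   snow    29      157
4    66  cloud    30      175
5    15   rain    21       47
add column days_plus_wind = t['days'] + t['wind']:
   wind   cond  days  rain_mm  days_plus_wind
0    17  cloud    25      175              42
1    27   rain    30       47              57
2    41  cloud    16      175              57
3    10   snow    29      157              39
4    66  cloud    30      175              96
5    15   rain    21       47              36
group by cond, sum of days_plus_wind:
cond
cloud    195
rain      93
snow      39
Name: days_plus_wind, dtype: int64
reset_index():
    cond  days_plus_wind
0  cloud             195
1   rain              93
2   snow              39

327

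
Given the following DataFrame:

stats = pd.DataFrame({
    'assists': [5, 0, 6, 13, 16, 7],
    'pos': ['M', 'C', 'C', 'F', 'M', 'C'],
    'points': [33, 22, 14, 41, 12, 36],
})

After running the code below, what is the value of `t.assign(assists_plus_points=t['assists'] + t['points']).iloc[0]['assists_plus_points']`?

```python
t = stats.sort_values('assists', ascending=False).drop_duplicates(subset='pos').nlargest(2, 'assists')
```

28

sort by assists descending:
   assists pos  points
4       16   M      12
3       13   F      41
5        7   C      36
2        6   C      14
0        5   M      33
1        0   C      22
drop duplicate pos (keep=first):
   assists pos  points
4       16   M      12
3       13   F      41
5        7   C      36
take 2 rows with largest assists:
   assists pos  points
4       16   M      12
3       13   F      41
add column assists_plus_points = t['assists'] + t['points']:
   assists pos  points  assists_plus_points
4       16   M      12                   28
3       13   F      41                   54
Hence 28.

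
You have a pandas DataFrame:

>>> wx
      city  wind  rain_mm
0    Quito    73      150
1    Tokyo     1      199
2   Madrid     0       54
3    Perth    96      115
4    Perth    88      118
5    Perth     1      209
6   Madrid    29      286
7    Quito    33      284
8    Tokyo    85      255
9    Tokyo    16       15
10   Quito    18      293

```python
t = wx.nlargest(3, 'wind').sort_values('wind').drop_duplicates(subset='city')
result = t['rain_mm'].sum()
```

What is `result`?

373

take 3 rows with largest wind:
    city  wind  rain_mm
3  Perth    96      115
4  Perth    88      118
8  Tokyo    85      255
sort by wind:
    city  wind  rain_mm
8  Tokyo    85      255
4  Perth    88      118
3  Perth    96      115
drop duplicate city (keep=first):
    city  wind  rain_mm
8  Tokyo    85      255
4  Perth    88      118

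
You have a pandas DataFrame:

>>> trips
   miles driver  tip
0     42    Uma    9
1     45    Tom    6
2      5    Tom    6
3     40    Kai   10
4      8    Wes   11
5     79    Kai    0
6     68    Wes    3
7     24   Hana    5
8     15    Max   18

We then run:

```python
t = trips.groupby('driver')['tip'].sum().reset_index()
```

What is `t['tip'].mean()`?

11.3333333333

group by driver, sum of tip:
driver
Hana     5
Kai     10
Max     18
Tom     12
Uma      9
Wes     14
Name: tip, dtype: int64
reset_index():
  driver  tip
0   Hana    5
1    Kai   10
2    Max   18
3    Tom   12
4    Uma    9
5    Wes   14
Reading off the mean of column 'tip', we get 11.3333333333.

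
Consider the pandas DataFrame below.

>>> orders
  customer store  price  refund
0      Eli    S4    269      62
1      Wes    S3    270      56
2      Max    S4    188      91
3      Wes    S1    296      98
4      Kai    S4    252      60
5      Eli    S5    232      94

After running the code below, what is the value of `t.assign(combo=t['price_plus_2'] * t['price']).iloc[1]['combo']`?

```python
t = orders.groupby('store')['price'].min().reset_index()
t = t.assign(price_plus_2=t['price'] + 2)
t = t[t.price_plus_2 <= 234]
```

54288

group by store, min of price:
store
S1    296
S3    270
S4    188
S5    232
Name: price, dtype: int64
reset_index():
  store  price
0    S1    296
1    S3    270
2    S4    188
3    S5    232
add column price_plus_2 = t['price'] + 2:
  store  price  price_plus_2
0    S1    296           298
1    S3    270           272
2    S4    188           190
3    S5    232           234
filter rows where price_plus_2 <= 234:
  store  price  price_plus_2
2    S4    188           190
3    S5    232           234
add column combo = t['price_plus_2'] * t['price']:
  store  price  price_plus_2  combo
2    S4    188           190  35720
3    S5    232           234  54288
Taking the value at position 1, column 'combo' gives 54288.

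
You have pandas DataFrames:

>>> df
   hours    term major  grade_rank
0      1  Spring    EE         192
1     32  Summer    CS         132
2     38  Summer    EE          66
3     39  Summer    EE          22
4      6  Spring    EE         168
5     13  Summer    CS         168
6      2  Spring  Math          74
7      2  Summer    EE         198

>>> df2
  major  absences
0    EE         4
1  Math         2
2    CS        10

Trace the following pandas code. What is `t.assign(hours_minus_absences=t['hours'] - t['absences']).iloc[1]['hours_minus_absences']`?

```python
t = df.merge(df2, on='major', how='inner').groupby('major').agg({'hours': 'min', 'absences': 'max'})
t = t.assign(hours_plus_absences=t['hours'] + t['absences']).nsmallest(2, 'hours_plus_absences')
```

merge on 'major' (how='inner') → 8 rows:
   hours    term major  grade_rank  absences
0      1  Spring    EE         192         4
1     32  Summer    CS         132        10
2     38  Summer    EE          66         4
3     39  Summer    EE          22         4
4      6  Spring    EE         168         4
5     13  Summer    CS         168        10
6      2  Spring  Math          74         2
7      2  Summer    EE         198         4
group by major: min(hours), max(absences):
       hours  absences
major                 
CS        13        10
EE         1         4
Math       2         2
add column hours_plus_absences = t['hours'] + t['absences']:
       hours  absences  hours_plus_absences
major                                      
CS        13        10                   23
EE         1         4                    5
Math       2         2                    4
take 2 rows with smallest hours_plus_absences:
       hours  absences  hours_plus_absences
major                                      
Math       2         2                    4
EE         1         4                    5
add column hours_minus_absences = t['hours'] - t['absences']:
       hours  absences  hours_plus_absences  hours_minus_absences
major                                                            
Math       2         2                    4                     0
EE         1         4                    5                    -3
The value at position 1, column 'hours_minus_absences' is -3.

-3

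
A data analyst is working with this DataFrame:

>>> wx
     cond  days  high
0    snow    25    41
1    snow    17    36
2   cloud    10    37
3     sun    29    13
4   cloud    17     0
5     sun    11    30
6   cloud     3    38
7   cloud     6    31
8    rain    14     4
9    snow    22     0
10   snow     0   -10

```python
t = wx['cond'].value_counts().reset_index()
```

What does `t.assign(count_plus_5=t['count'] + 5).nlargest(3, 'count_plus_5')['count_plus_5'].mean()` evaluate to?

value_counts of cond:
cond
snow     4
cloud    4
sun      2
rain     1
Name: count, dtype: int64
reset_index():
    cond  count
0   snow      4
1  cloud      4
2    sun      2
3   rain      1
add column count_plus_5 = t['count'] + 5:
    cond  count  count_plus_5
0   snow      4             9
1  cloud      4             9
2    sun      2             7
3   rain      1             6
take 3 rows with largest count_plus_5:
    cond  count  count_plus_5
0   snow      4             9
1  cloud      4             9
2    sun      2             7
Taking the mean of column 'count_plus_5' gives 8.33333333333.

8.33333333333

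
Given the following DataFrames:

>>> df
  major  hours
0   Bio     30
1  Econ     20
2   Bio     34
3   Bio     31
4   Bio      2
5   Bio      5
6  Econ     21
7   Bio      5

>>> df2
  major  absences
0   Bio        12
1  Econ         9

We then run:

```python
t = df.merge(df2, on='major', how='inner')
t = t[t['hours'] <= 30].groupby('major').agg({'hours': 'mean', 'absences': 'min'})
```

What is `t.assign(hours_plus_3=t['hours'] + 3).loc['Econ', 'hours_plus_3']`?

23.5

merge on 'major' (how='inner') → 8 rows:
  major  hours  absences
0   Bio     30        12
1  Econ     20         9
2   Bio     34        12
3   Bio     31        12
4   Bio      2        12
5   Bio      5        12
6  Econ     21         9
7   Bio      5        12
filter rows where hours <= 30:
  major  hours  absences
0   Bio     30        12
1  Econ     20         9
4   Bio      2        12
5   Bio      5        12
6  Econ     21         9
7   Bio      5        12
group by major: mean(hours), min(absences):
       hours  absences
major                 
Bio     10.5        12
Econ    20.5         9
add column hours_plus_3 = t['hours'] + 3:
       hours  absences  hours_plus_3
major                               
Bio     10.5        12          13.5
Econ    20.5         9          23.5
Then the value at row 'Econ', column 'hours_plus_3': 23.5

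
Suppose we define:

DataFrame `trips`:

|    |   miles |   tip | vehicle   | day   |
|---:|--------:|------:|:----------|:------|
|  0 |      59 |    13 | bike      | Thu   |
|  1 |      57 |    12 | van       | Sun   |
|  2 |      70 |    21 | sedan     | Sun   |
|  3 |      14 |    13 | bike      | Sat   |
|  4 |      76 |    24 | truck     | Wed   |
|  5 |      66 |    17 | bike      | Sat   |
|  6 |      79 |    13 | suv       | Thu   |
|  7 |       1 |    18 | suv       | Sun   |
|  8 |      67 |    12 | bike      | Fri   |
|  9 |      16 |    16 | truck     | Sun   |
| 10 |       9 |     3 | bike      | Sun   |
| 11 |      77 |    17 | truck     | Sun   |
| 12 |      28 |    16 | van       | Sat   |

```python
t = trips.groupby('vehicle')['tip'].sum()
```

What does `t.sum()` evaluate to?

group by vehicle, sum of tip:
vehicle
bike     58
sedan    21
suv      31
truck    57
van      28
Name: tip, dtype: int64
Finally, sum of the resulting series = 195.

195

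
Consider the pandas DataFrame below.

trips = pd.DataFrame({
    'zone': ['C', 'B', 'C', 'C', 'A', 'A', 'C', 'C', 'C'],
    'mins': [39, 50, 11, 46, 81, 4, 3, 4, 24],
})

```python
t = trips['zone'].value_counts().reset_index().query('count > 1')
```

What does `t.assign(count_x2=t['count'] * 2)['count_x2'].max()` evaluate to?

value_counts of zone:
zone
C    6
A    2
B    1
Name: count, dtype: int64
reset_index():
  zone  count
0    C      6
1    A      2
2    B      1
filter rows where count > 1:
  zone  count
0    C      6
1    A      2
add column count_x2 = t['count'] * 2:
  zone  count  count_x2
0    C      6        12
1    A      2         4
The max of column 'count_x2' is 12.

12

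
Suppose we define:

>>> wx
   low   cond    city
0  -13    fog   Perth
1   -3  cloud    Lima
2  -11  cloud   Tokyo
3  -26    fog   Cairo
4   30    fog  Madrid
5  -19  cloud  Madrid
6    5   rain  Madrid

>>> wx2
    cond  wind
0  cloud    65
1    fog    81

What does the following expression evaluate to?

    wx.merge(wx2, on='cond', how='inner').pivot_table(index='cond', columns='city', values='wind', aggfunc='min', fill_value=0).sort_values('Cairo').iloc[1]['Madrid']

merge on 'cond' (how='inner') → 6 rows:
   low   cond    city  wind
0  -13    fog   Perth    81
1   -3  cloud    Lima    65
2  -11  cloud   Tokyo    65
3  -26    fog   Cairo    81
4   30    fog  Madrid    81
5  -19  cloud  Madrid    65
pivot: rows=cond, cols=city, min(wind):
city   Cairo  Lima  Madrid  Perth  Tokyo
cond                                    
cloud      0    65      65      0     65
fog       81     0      81     81      0
sort by Cairo:
city   Cairo  Lima  Madrid  Perth  Tokyo
cond                                    
cloud      0    65      65      0     65
fog       81     0      81     81      0
The value at position 1, column 'Madrid' is 81.

81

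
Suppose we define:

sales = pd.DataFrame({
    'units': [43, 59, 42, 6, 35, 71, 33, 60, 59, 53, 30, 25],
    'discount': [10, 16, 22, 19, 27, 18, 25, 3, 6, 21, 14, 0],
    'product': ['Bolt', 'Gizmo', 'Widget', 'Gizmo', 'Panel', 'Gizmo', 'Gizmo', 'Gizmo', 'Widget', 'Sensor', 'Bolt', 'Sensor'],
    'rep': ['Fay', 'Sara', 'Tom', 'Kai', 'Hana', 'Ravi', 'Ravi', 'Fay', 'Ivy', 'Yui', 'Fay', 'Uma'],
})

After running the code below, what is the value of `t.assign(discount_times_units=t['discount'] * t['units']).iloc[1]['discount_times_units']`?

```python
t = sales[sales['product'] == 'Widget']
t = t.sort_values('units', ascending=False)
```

filter rows where product == 'Widget':
   units  discount product  rep
2     42        22  Widget  Tom
8     59         6  Widget  Ivy
sort by units descending:
   units  discount product  rep
8     59         6  Widget  Ivy
2     42        22  Widget  Tom
add column discount_times_units = t['discount'] * t['units']:
   units  discount product  rep  discount_times_units
8     59         6  Widget  Ivy                   354
2     42        22  Widget  Tom                   924

924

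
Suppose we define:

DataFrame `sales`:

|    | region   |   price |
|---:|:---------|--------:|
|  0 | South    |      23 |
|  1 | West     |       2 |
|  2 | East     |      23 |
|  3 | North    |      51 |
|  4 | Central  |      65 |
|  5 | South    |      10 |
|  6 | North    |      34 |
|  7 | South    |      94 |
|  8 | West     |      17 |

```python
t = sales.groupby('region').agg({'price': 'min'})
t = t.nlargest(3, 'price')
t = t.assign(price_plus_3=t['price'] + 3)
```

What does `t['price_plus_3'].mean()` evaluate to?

43.6666666667

group by region, min of price:
         price
region        
Central     65
East        23
North       34
South       10
West         2
take 3 rows with largest price:
         price
region        
Central     65
North       34
East        23
add column price_plus_3 = t['price'] + 3:
         price  price_plus_3
region                      
Central     65            68
North       34            37
East        23            26
mean of column 'price_plus_3' → 43.6666666667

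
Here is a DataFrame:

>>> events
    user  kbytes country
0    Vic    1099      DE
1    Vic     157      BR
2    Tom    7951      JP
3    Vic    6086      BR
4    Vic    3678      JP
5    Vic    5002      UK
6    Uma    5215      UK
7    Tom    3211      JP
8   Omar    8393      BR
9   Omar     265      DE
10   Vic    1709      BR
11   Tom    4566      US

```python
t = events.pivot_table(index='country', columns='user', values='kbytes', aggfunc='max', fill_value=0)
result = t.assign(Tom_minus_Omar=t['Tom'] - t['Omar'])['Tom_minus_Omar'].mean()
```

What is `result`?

pivot: rows=country, cols=user, max(kbytes):
user     Omar   Tom   Uma   Vic
country                        
BR       8393     0     0  6086
DE        265     0     0  1099
JP          0  7951     0  3678
UK          0     0  5215  5002
US          0  4566     0     0
add column Tom_minus_Omar = t['Tom'] - t['Omar']:
user     Omar   Tom   Uma   Vic  Tom_minus_Omar
country                                        
BR       8393     0     0  6086           -8393
DE        265     0     0  1099            -265
JP          0  7951     0  3678            7951
UK          0     0  5215  5002               0
US          0  4566     0     0            4566
So mean() = 771.8.

771.8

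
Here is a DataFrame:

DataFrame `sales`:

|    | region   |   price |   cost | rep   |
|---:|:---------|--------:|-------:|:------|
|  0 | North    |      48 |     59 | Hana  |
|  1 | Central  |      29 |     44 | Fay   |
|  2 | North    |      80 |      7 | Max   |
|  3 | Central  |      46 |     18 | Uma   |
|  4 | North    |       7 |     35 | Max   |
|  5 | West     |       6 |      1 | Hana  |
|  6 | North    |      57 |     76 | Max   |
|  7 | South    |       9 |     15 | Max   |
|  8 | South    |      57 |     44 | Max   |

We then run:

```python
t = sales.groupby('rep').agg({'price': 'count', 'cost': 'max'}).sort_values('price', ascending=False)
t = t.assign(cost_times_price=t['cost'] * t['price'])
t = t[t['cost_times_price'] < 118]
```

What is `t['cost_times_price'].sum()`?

group by rep: count(price), max(cost):
      price  cost
rep              
Fay       1    44
Hana      2    59
Max       5    76
Uma       1    18
sort by price descending:
      price  cost
rep              
Max       5    76
Hana      2    59
Fay       1    44
Uma       1    18
add column cost_times_price = t['cost'] * t['price']:
      price  cost  cost_times_price
rep                                
Max       5    76               380
Hana      2    59               118
Fay       1    44                44
Uma       1    18                18
filter rows where cost_times_price < 118:
     price  cost  cost_times_price
rep                               
Fay      1    44                44
Uma      1    18                18
Then the sum of column 'cost_times_price': 62

62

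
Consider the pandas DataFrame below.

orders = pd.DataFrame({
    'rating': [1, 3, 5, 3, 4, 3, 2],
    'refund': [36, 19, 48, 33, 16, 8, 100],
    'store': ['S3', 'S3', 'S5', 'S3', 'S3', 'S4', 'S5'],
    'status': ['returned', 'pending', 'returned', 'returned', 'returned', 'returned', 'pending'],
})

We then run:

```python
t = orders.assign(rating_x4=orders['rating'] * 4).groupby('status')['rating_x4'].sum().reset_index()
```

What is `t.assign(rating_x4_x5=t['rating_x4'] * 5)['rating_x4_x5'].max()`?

add column rating_x4 = orders['rating'] * 4:
   rating  refund store    status  rating_x4
0       1      36    S3  returned          4
1       3      19    S3   pending         12
2       5      48    S5  returned         20
3       3      33    S3  returned         12
4       4      16    S3  returned         16
5       3       8    S4  returned         12
6       2     100    S5   pending          8
group by status, sum of rating_x4:
status
pending     20
returned    64
Name: rating_x4, dtype: int64
reset_index():
     status  rating_x4
0   pending         20
1  returned         64
add column rating_x4_x5 = t['rating_x4'] * 5:
     status  rating_x4  rating_x4_x5
0   pending         20           100
1  returned         64           320

320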